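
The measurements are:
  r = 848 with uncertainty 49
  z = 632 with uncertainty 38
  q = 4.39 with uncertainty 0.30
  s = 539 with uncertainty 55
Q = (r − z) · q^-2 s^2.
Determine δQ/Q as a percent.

37.8%

Let u = r − z = 216. δu = √(δr² + δz²) = √(2400 + 1440) = 62.0, so δu/u = 0.287.
Q is then a monomial in u, q, s:
δQ/Q = √((δu/u)² + (-2·δq/q)² + (2·δs/s)²) = √(0.0824 + 0.0187 + 0.0416) = 0.378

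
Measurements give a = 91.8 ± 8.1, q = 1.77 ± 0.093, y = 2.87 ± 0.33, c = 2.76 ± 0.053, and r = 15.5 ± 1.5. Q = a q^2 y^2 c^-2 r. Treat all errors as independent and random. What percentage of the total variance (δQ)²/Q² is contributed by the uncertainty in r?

(δQ/Q)² = (1·δa/a)² + (2·δq/q)² + (2·δy/y)² + (-2·δc/c)² + (1·δr/r)²
  a term: (1×0.0882)² = 0.00779
  q term: (2×0.0525)² = 0.0110
  y term: (2×0.115)² = 0.0529
  c term: (-2×0.0192)² = 0.00148
  r term: (1×0.0968)² = 0.00937
Total = 0.0826. Share from r = 0.00937/0.0826 = 0.113.

11.3%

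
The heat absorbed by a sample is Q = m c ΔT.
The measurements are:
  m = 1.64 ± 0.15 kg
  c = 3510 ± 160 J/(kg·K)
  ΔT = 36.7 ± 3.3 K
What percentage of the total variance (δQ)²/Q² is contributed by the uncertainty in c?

(δQ/Q)² = (1·δm/m)² + (1·δc/c)² + (1·δΔT/ΔT)²
  m term: (1×0.0915)² = 0.00837
  c term: (1×0.0456)² = 0.00208
  ΔT term: (1×0.0899)² = 0.00809
Total = 0.0185. Share from c = 0.00208/0.0185 = 0.112.

11.2%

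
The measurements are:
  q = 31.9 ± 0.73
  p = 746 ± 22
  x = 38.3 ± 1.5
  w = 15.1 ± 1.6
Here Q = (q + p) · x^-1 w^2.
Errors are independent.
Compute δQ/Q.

0.217

Let u = q + p = 778. δu = √(δq² + δp²) = √(0.533 + 484) = 22.0, so δu/u = 0.0283.
Q is then a monomial in u, x, w:
δQ/Q = √((δu/u)² + (-1·δx/x)² + (2·δw/w)²) = √(0.000801 + 0.00153 + 0.0449) = 0.217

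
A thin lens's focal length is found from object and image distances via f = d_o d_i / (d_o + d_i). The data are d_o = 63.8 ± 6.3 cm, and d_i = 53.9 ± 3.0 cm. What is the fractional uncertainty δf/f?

0.0544

∂f/∂d_o = (d_i/(d_o+d_i))² = 0.210;  ∂f/∂d_i = (d_o/(d_o+d_i))² = 0.294
δf = √((∂f/∂d_o · δd_o)² + (∂f/∂d_i · δd_i)²) = √(1.75 + 0.777) = 1.59 cm
f = 29.2 cm, so δf/f = 1.59/29.2 = 0.0544.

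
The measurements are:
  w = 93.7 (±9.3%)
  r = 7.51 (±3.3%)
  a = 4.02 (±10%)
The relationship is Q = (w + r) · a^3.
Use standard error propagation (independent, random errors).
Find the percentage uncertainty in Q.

Let u = w + r = 101. δu = √(δw² + δr²) = √(75.9 + 0.0614) = 8.72, so δu/u = 0.0861.
Q is then a monomial in u, a:
δQ/Q = √((δu/u)² + (3·δa/a)²) = √(0.00742 + 0.0900) = 0.312

31.2%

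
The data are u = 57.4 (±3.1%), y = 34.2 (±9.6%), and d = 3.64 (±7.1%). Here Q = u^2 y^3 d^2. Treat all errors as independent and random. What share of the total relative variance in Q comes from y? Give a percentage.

77.6%

(δQ/Q)² = (2·δu/u)² + (3·δy/y)² + (2·δd/d)²
  u term: (2×0.0310)² = 0.00384
  y term: (3×0.0960)² = 0.0829
  d term: (2×0.0710)² = 0.0202
Total = 0.107. Share from y = 0.0829/0.107 = 0.776.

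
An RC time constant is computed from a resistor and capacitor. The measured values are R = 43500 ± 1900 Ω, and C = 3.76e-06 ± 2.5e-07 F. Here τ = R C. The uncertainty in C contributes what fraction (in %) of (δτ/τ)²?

69.9%

(δτ/τ)² = (1·δR/R)² + (1·δC/C)²
  R term: (1×0.0437)² = 0.00191
  C term: (1×0.0665)² = 0.00442
Total = 0.00633. Share from C = 0.00442/0.00633 = 0.699.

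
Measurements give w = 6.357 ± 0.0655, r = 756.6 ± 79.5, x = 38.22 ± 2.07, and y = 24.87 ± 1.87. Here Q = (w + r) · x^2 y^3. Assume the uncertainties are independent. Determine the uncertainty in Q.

Let u = w + r = 763.0. δu = √(δw² + δr²) = √(0.00429 + 6320) = 79.5, so δu/u = 0.104.
Q is then a monomial in u, x, y:
δQ/Q = √((δu/u)² + (2·δx/x)² + (3·δy/y)²) = √(0.0109 + 0.0117 + 0.0509) = 0.271
Q = 1.714e+10, so δQ = 0.271 × 1.714e+10 = 4.65e+09.

4.65e+09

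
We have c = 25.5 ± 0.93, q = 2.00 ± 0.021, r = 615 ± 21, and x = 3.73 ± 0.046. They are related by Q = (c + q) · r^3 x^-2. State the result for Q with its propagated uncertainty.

(4.60 ± 0.509) × 10^8

Let u = c + q = 27.5. δu = √(δc² + δq²) = √(0.865 + 0.000441) = 0.930, so δu/u = 0.0338.
Q is then a monomial in u, r, x:
δQ/Q = √((δu/u)² + (3·δr/r)² + (-2·δx/x)²) = √(0.00114 + 0.0105 + 0.000608) = 0.111
Q = 4.6e+08, so δQ = 0.111 × 4.6e+08 = 5.09e+07.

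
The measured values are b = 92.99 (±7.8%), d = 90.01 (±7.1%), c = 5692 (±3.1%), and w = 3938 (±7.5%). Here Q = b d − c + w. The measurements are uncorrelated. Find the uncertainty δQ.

Let p = b·d = 8370. δp/p = √((1·δb/b)² + (1·δd/d)²) = √(0.00608 + 0.00504) = 0.105, so δp = 883.
Q = p − c + w: δQ = √(δp² + δc² + δw²) = √(7.79e+05 + 31100 + 87200) = 947

947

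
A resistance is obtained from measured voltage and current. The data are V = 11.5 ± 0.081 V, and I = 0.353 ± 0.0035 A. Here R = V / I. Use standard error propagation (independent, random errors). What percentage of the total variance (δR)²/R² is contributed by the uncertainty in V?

(δR/R)² = (1·δV/V)² + (-1·δI/I)²
  V term: (1×0.00704)² = 4.96e-05
  I term: (-1×0.00992)² = 9.83e-05
Total = 0.000148. Share from V = 4.96e-05/0.000148 = 0.335.

33.5%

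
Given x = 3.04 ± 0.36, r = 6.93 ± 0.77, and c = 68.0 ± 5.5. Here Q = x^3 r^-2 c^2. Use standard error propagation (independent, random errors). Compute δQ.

1220

Each factor contributes (exponent × relative error)² to (δQ/Q)²:
  (3·δx/x)² = (3×0.118)² = 0.126;  (-2·δr/r)² = (-2×0.111)² = 0.0494;  (2·δc/c)² = (2×0.0809)² = 0.0262
δQ/Q = √(0.202) = 0.449
Q = 2710, so δQ = 0.449 × 2710 = 1220.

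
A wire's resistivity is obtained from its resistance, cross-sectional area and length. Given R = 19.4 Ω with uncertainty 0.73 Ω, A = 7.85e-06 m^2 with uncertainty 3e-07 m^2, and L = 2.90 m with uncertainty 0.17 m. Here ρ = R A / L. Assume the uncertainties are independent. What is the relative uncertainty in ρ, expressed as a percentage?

7.95%

For a monomial ρ ∝ R, A, L^-1, fractional errors add in quadrature:
  (1·δR/R)² = (1×0.0376)² = 0.00142;  (1·δA/A)² = (1×0.0382)² = 0.00146;  (-1·δL/L)² = (-1×0.0586)² = 0.00344
δρ/ρ = √(0.00631) = 0.0795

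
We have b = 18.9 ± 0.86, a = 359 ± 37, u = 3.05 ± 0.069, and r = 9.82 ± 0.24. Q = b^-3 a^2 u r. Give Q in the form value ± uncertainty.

Relative error in a monomial: (δQ/Q)² = Σ (nᵢ · δxᵢ/xᵢ)².
  (-3·δb/b)² = (-3×0.0455)² = 0.0186;  (2·δa/a)² = (2×0.103)² = 0.0425;  (1·δu/u)² = (1×0.0226)² = 0.000512;  (1·δr/r)² = (1×0.0244)² = 0.000597
δQ/Q = √(0.0622) = 0.249
Q = 572, so δQ = 0.249 × 572 = 143.

572 ± 143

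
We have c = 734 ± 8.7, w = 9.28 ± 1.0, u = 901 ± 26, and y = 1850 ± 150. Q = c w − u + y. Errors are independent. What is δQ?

Let p = c·w = 6810. δp/p = √((1·δc/c)² + (1·δw/w)²) = √(0.000140 + 0.0116) = 0.108, so δp = 738.
Q = p − u + y: δQ = √(δp² + δu² + δy²) = √(5.45e+05 + 676 + 22500) = 754

754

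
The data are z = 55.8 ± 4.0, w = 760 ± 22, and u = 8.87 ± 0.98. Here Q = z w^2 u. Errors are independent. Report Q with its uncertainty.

Each factor contributes (exponent × relative error)² to (δQ/Q)²:
  (1·δz/z)² = (1×0.0717)² = 0.00514;  (2·δw/w)² = (2×0.0289)² = 0.00335;  (1·δu/u)² = (1×0.110)² = 0.0122
δQ/Q = √(0.0207) = 0.144
Q = 2.86e+08, so δQ = 0.144 × 2.86e+08 = 4.11e+07.

(2.86 ± 0.411) × 10^8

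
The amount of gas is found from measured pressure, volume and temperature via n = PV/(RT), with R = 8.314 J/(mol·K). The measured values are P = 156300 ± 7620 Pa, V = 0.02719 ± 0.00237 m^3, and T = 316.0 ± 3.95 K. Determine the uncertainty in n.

Relative error in a monomial: (δn/n)² = Σ (nᵢ · δxᵢ/xᵢ)².
  (1·δP/P)² = (1×0.0488)² = 0.00238;  (1·δV/V)² = (1×0.0872)² = 0.00760;  (-1·δT/T)² = (-1×0.0125)² = 0.000156
δn/n = √(0.0101) = 0.101
n = 1.618 mol, so δn = 0.101 × 1.618 = 0.163 mol.

0.163 mol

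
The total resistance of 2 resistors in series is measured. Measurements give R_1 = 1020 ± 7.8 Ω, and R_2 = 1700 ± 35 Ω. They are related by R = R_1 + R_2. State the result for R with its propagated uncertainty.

Absolute uncertainties add in quadrature for a linear combination:
  (δR_1)² = 60.8;  (δR_2)² = 1220
δR = √(1290) = 35.9 Ω
R = 2720 Ω.

2720 ± 35.9 Ω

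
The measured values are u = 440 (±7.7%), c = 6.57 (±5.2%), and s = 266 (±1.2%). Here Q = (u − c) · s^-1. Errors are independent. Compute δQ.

0.129

Let w = u − c = 433. δw = √(δu² + δc²) = √(1150 + 0.117) = 33.9, so δw/w = 0.0782.
Q is then a monomial in w, s:
δQ/Q = √((δw/w)² + (-1·δs/s)²) = √(0.00611 + 0.000144) = 0.0791
Q = 1.63, so δQ = 0.0791 × 1.63 = 0.129.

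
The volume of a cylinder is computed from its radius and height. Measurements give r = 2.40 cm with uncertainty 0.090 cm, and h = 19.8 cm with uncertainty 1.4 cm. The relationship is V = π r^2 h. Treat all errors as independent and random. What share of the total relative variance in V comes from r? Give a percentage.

52.9%

(δV/V)² = (2·δr/r)² + (1·δh/h)²
  r term: (2×0.0375)² = 0.00562
  h term: (1×0.0707)² = 0.00500
Total = 0.0106. Share from r = 0.00562/0.0106 = 0.529.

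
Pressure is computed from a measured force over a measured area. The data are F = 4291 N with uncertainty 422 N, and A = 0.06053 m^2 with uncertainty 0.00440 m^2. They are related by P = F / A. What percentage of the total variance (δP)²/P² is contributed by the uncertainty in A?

35.3%

(δP/P)² = (1·δF/F)² + (-1·δA/A)²
  F term: (1×0.0983)² = 0.00967
  A term: (-1×0.0727)² = 0.00528
Total = 0.0150. Share from A = 0.00528/0.0150 = 0.353.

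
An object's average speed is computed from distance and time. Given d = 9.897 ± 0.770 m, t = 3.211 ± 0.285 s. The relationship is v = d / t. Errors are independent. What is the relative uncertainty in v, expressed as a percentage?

Products/powers → add relative errors in quadrature, weighted by exponent:
  (1·δd/d)² = (1×0.0778)² = 0.00605;  (-1·δt/t)² = (-1×0.0888)² = 0.00788
δv/v = √(0.0139) = 0.118

11.8%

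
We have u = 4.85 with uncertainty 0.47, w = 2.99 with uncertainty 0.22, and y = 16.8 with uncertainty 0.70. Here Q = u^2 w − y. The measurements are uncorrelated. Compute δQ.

Let p = u^2·w = 70.3. δp/p = √((2·δu/u)² + (1·δw/w)²) = √(0.0376 + 0.00541) = 0.207, so δp = 14.6.
Q = p − y: δQ = √(δp² + δy²) = √(213 + 0.490) = 14.6

14.6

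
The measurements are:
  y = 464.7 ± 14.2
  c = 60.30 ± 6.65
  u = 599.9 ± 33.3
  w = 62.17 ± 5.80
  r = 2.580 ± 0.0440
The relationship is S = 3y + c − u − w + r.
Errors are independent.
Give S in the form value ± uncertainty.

794.9 ± 54.8

Absolute uncertainties add in quadrature for a linear combination:
  (3·δy)² = 1810;  (δc)² = 44.2;  (δu)² = 1110;  (δw)² = 33.6;  (δr)² = 0.00194
δS = √(3000) = 54.8
S = 794.9.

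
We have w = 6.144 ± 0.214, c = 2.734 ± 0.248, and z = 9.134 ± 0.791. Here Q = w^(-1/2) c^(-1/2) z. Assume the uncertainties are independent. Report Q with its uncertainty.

Since Q is a product/quotient, work with relative uncertainties:
  (−½·δw/w)² = (-0.5×0.0348)² = 0.000303;  (−½·δc/c)² = (-0.5×0.0907)² = 0.00206;  (1·δz/z)² = (1×0.0866)² = 0.00750
δQ/Q = √(0.00986) = 0.0993
Q = 2.229, so δQ = 0.0993 × 2.229 = 0.221.

2.229 ± 0.221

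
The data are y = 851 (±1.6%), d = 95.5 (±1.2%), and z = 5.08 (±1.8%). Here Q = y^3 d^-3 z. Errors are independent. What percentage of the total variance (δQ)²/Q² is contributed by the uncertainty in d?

33.0%

(δQ/Q)² = (3·δy/y)² + (-3·δd/d)² + (1·δz/z)²
  y term: (3×0.0160)² = 0.00230
  d term: (-3×0.0120)² = 0.00130
  z term: (1×0.0180)² = 0.000324
Total = 0.00392. Share from d = 0.00130/0.00392 = 0.330.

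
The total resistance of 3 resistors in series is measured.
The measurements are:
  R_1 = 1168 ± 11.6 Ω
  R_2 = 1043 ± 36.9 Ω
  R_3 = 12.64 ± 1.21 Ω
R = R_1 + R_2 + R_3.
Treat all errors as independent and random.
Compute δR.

Each term contributes (cᵢ δxᵢ)² to (δR)²:
  (δR_1)² = 135;  (δR_2)² = 1360;  (δR_3)² = 1.46
δR = √(1500) = 38.7 Ω

38.7 Ω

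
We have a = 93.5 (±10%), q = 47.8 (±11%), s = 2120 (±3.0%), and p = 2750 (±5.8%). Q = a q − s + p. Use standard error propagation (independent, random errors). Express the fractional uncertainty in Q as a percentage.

Let w = a·q = 4470. δw/w = √((1·δa/a)² + (1·δq/q)²) = √(0.0100 + 0.0121) = 0.149, so δw = 664.
Q = w − s + p: δQ = √(δw² + δs² + δp²) = √(4.41e+05 + 4040 + 25400) = 686
Q = 5100, so δQ/Q = 686/5100 = 0.135.

13.5%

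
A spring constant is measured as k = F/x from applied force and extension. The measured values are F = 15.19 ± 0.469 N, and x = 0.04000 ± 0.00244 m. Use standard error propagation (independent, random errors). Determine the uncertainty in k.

Since k is a product/quotient, work with relative uncertainties:
  (1·δF/F)² = (1×0.0309)² = 0.000953;  (-1·δx/x)² = (-1×0.0610)² = 0.00372
δk/k = √(0.00467) = 0.0684
k = 379.8 N/m, so δk = 0.0684 × 379.8 = 26.0 N/m.

26.0 N/m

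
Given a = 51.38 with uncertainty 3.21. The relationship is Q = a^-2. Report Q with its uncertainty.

(3.788 ± 0.473) × 10^-4

Relative error in a monomial: (δQ/Q)² = Σ (nᵢ · δxᵢ/xᵢ)².
  (-2·δa/a)² = (-2×0.0625)² = 0.0156
δQ/Q = √(0.0156) = 0.125
Q = 0.0003788, so δQ = 0.125 × 0.0003788 = 4.73e-05.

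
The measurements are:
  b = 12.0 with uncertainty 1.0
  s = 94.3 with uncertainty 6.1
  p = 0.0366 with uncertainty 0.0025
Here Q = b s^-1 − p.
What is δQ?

Let w = b·s^-1 = 0.127. δw/w = √((1·δb/b)² + (-1·δs/s)²) = √(0.00694 + 0.00418) = 0.105, so δw = 0.0134.
Q = w − p: δQ = √(δw² + δp²) = √(0.000180 + 6.25e-06) = 0.0137

0.0137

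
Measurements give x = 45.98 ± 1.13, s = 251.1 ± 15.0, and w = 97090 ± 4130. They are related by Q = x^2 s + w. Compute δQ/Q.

Let p = x^2·s = 530900. δp/p = √((2·δx/x)² + (1·δs/s)²) = √(0.00242 + 0.00357) = 0.0774, so δp = 41100.
Q = p + w: δQ = √(δp² + δw²) = √(1.69e+09 + 1.71e+07) = 41300
Q = 628000, so δQ/Q = 41300/628000 = 0.0657.

0.0657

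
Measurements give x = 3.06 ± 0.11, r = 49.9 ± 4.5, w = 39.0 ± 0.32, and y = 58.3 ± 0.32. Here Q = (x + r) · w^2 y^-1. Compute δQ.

Let u = x + r = 53.0. δu = √(δx² + δr²) = √(0.0121 + 20.2) = 4.50, so δu/u = 0.0850.
Q is then a monomial in u, w, y:
δQ/Q = √((δu/u)² + (2·δw/w)² + (-1·δy/y)²) = √(0.00722 + 0.000269 + 3.01e-05) = 0.0867
Q = 1380, so δQ = 0.0867 × 1380 = 120.

120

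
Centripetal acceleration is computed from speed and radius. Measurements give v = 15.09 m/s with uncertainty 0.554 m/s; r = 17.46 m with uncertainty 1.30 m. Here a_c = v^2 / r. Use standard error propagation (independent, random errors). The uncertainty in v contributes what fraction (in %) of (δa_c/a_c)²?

49.3%

(δa_c/a_c)² = (2·δv/v)² + (-1·δr/r)²
  v term: (2×0.0367)² = 0.00539
  r term: (-1×0.0745)² = 0.00554
Total = 0.0109. Share from v = 0.00539/0.0109 = 0.493.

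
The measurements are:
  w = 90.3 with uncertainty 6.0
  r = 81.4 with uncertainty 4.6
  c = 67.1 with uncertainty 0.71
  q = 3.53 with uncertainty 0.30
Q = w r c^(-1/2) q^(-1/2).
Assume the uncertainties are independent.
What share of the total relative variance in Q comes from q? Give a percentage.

19.1%

(δQ/Q)² = (1·δw/w)² + (1·δr/r)² + (−½·δc/c)² + (−½·δq/q)²
  w term: (1×0.0664)² = 0.00441
  r term: (1×0.0565)² = 0.00319
  c term: (-0.5×0.0106)² = 2.8e-05
  q term: (-0.5×0.0850)² = 0.00181
Total = 0.00944. Share from q = 0.00181/0.00944 = 0.191.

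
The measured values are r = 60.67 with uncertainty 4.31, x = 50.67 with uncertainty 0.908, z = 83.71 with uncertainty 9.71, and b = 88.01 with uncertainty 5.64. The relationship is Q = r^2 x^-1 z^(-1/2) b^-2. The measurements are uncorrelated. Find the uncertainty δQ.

Each factor contributes (exponent × relative error)² to (δQ/Q)²:
  (2·δr/r)² = (2×0.0710)² = 0.0202;  (-1·δx/x)² = (-1×0.0179)² = 0.000321;  (−½·δz/z)² = (-0.5×0.116)² = 0.00336;  (-2·δb/b)² = (-2×0.0641)² = 0.0164
δQ/Q = √(0.0403) = 0.201
Q = 0.001025, so δQ = 0.201 × 0.001025 = 0.000206.

0.000206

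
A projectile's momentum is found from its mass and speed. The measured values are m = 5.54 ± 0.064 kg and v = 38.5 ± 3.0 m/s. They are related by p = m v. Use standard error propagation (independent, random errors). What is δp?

Since p is a product/quotient, work with relative uncertainties:
  (1·δm/m)² = (1×0.0116)² = 0.000133;  (1·δv/v)² = (1×0.0779)² = 0.00607
δp/p = √(0.00621) = 0.0788
p = 213 kg·m/s, so δp = 0.0788 × 213 = 16.8 kg·m/s.

16.8 kg·m/s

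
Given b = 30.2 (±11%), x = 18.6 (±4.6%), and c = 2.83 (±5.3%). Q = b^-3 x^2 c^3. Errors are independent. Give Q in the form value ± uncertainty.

0.285 ± 0.108

Products/powers → add relative errors in quadrature, weighted by exponent:
  (-3·δb/b)² = (-3×0.110)² = 0.109;  (2·δx/x)² = (2×0.0460)² = 0.00846;  (3·δc/c)² = (3×0.0530)² = 0.0253
δQ/Q = √(0.143) = 0.378
Q = 0.285, so δQ = 0.378 × 0.285 = 0.108.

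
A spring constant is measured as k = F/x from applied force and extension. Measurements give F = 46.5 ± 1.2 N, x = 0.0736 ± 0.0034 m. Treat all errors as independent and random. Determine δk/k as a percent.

Each factor contributes (exponent × relative error)² to (δk/k)²:
  (1·δF/F)² = (1×0.0258)² = 0.000666;  (-1·δx/x)² = (-1×0.0462)² = 0.00213
δk/k = √(0.00280) = 0.0529

5.29%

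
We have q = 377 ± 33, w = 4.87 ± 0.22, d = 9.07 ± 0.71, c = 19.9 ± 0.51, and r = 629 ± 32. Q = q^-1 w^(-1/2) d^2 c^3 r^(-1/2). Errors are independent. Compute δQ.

6.15

Relative error in a monomial: (δQ/Q)² = Σ (nᵢ · δxᵢ/xᵢ)².
  (-1·δq/q)² = (-1×0.0875)² = 0.00766;  (−½·δw/w)² = (-0.5×0.0452)² = 0.000510;  (2·δd/d)² = (2×0.0783)² = 0.0245;  (3·δc/c)² = (3×0.0256)² = 0.00591;  (−½·δr/r)² = (-0.5×0.0509)² = 0.000647
δQ/Q = √(0.0392) = 0.198
Q = 31.1, so δQ = 0.198 × 31.1 = 6.15.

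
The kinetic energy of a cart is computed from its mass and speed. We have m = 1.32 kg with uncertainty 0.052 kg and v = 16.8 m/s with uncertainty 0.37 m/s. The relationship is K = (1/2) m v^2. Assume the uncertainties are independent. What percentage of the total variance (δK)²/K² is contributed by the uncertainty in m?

44.4%

(δK/K)² = (1·δm/m)² + (2·δv/v)²
  m term: (1×0.0394)² = 0.00155
  v term: (2×0.0220)² = 0.00194
Total = 0.00349. Share from m = 0.00155/0.00349 = 0.444.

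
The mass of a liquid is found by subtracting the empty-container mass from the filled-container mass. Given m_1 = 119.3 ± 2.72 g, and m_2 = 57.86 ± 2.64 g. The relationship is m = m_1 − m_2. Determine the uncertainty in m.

3.79 g

Sums and differences: (δm)² = Σ (cᵢ δxᵢ)².
  (δm_1)² = 7.40;  (δm_2)² = 6.97
δm = √(14.4) = 3.79 g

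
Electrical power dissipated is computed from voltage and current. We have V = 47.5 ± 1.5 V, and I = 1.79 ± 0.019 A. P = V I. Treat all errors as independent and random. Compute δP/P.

Products/powers → add relative errors in quadrature, weighted by exponent:
  (1·δV/V)² = (1×0.0316)² = 0.000997;  (1·δI/I)² = (1×0.0106)² = 0.000113
δP/P = √(0.00111) = 0.0333

0.0333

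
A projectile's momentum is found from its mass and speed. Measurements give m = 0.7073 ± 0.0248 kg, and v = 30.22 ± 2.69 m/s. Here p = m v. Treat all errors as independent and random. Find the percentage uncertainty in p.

Since p is a product/quotient, work with relative uncertainties:
  (1·δm/m)² = (1×0.0351)² = 0.00123;  (1·δv/v)² = (1×0.0890)² = 0.00792
δp/p = √(0.00915) = 0.0957

9.57%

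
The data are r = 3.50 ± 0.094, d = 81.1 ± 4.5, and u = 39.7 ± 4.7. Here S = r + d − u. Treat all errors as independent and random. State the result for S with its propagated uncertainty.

44.9 ± 6.51

Absolute uncertainties add in quadrature for a linear combination:
  (δr)² = 0.00884;  (δd)² = 20.2;  (δu)² = 22.1
δS = √(42.3) = 6.51
S = 44.9.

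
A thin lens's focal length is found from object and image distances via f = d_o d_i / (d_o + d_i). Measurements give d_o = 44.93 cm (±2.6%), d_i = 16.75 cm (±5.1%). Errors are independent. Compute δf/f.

∂f/∂d_o = (d_i/(d_o+d_i))² = 0.0737;  ∂f/∂d_i = (d_o/(d_o+d_i))² = 0.531
δf = √((∂f/∂d_o · δd_o)² + (∂f/∂d_i · δd_i)²) = √(0.00742 + 0.205) = 0.461 cm
f = 12.20 cm, so δf/f = 0.461/12.20 = 0.0378.

0.0378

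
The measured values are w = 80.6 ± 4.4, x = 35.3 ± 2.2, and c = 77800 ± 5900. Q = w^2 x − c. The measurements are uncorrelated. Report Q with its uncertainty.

Let p = w^2·x = 2.29e+05. δp/p = √((2·δw/w)² + (1·δx/x)²) = √(0.0119 + 0.00388) = 0.126, so δp = 28800.
Q = p − c: δQ = √(δp² + δc²) = √(8.31e+08 + 3.48e+07) = 29400
Q = 1.52e+05.

(1.52 ± 0.294) × 10^5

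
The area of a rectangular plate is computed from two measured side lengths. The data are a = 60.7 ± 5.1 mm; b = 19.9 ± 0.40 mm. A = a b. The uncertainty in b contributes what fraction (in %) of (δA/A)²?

5.41%

(δA/A)² = (1·δa/a)² + (1·δb/b)²
  a term: (1×0.0840)² = 0.00706
  b term: (1×0.0201)² = 0.000404
Total = 0.00746. Share from b = 0.000404/0.00746 = 0.0541.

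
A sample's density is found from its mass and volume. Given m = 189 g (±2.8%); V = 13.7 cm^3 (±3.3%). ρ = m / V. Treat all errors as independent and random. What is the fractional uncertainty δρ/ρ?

0.0433

Each factor contributes (exponent × relative error)² to (δρ/ρ)²:
  (1·δm/m)² = (1×0.0280)² = 0.000784;  (-1·δV/V)² = (-1×0.0330)² = 0.00109
δρ/ρ = √(0.00187) = 0.0433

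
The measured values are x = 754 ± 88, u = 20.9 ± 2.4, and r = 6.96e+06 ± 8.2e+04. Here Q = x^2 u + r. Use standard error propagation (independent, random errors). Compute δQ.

3.09e+06

Let p = x^2·u = 1.19e+07. δp/p = √((2·δx/x)² + (1·δu/u)²) = √(0.0545 + 0.0132) = 0.260, so δp = 3.09e+06.
Q = p + r: δQ = √(δp² + δr²) = √(9.55e+12 + 6.72e+09) = 3.09e+06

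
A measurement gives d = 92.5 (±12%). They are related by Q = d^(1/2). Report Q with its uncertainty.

Q ∝ d^(1/2), so δQ/Q = |½| · δd/d = 0.5 × 0.120 = 0.0600.
Q = 9.62, so δQ = 0.0600 × 9.62 = 0.577.

9.62 ± 0.577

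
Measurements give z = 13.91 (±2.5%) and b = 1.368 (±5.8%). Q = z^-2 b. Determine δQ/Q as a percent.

For a monomial Q ∝ z^-2, b, fractional errors add in quadrature:
  (-2·δz/z)² = (-2×0.0250)² = 0.00250;  (1·δb/b)² = (1×0.0580)² = 0.00336
δQ/Q = √(0.00586) = 0.0766

7.66%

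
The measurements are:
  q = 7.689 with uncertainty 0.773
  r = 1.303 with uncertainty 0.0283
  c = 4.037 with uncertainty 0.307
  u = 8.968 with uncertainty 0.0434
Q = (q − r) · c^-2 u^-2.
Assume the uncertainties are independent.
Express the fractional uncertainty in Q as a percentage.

19.5%

Let w = q − r = 6.386. δw = √(δq² + δr²) = √(0.598 + 0.000801) = 0.774, so δw/w = 0.121.
Q is then a monomial in w, c, u:
δQ/Q = √((δw/w)² + (-2·δc/c)² + (-2·δu/u)²) = √(0.0147 + 0.0231 + 9.37e-05) = 0.195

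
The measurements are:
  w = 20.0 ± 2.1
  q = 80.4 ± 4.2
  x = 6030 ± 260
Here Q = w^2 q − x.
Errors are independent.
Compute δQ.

Let p = w^2·q = 32200. δp/p = √((2·δw/w)² + (1·δq/q)²) = √(0.0441 + 0.00273) = 0.216, so δp = 6960.
Q = p − x: δQ = √(δp² + δx²) = √(4.84e+07 + 67600) = 6960

6960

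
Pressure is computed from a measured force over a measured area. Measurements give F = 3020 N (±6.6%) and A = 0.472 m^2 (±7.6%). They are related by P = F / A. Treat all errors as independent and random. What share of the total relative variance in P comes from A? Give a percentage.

(δP/P)² = (1·δF/F)² + (-1·δA/A)²
  F term: (1×0.0660)² = 0.00436
  A term: (-1×0.0760)² = 0.00578
Total = 0.0101. Share from A = 0.00578/0.0101 = 0.570.

57.0%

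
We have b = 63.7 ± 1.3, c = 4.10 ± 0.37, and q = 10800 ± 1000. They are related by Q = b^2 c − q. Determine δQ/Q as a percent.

33.0%

Let p = b^2·c = 16600. δp/p = √((2·δb/b)² + (1·δc/c)²) = √(0.00167 + 0.00814) = 0.0990, so δp = 1650.
Q = p − q: δQ = √(δp² + δq²) = √(2.72e+06 + 1e+06) = 1930
Q = 5840, so δQ/Q = 1930/5840 = 0.330.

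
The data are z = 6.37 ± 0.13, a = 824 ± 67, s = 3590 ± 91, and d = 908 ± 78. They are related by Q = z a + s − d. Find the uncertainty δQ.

Let p = z·a = 5250. δp/p = √((1·δz/z)² + (1·δa/a)²) = √(0.000416 + 0.00661) = 0.0838, so δp = 440.
Q = p + s − d: δQ = √(δp² + δs² + δd²) = √(1.94e+05 + 8280 + 6080) = 456

456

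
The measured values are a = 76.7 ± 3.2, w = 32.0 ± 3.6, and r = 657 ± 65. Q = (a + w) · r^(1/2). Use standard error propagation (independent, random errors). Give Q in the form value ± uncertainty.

2790 ± 185

Let u = a + w = 109. δu = √(δa² + δw²) = √(10.2 + 13.0) = 4.82, so δu/u = 0.0443.
Q is then a monomial in u, r:
δQ/Q = √((δu/u)² + (½·δr/r)²) = √(0.00196 + 0.00245) = 0.0664
Q = 2790, so δQ = 0.0664 × 2790 = 185.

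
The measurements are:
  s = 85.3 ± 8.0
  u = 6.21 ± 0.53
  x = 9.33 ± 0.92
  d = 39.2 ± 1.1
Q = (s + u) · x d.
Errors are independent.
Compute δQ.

4510

Let w = s + u = 91.5. δw = √(δs² + δu²) = √(64.0 + 0.281) = 8.02, so δw/w = 0.0876.
Q is then a monomial in w, x, d:
δQ/Q = √((δw/w)² + (1·δx/x)² + (1·δd/d)²) = √(0.00768 + 0.00972 + 0.000787) = 0.135
Q = 33500, so δQ = 0.135 × 33500 = 4510.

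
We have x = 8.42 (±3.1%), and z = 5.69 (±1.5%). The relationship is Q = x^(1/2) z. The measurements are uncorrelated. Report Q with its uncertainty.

16.5 ± 0.356

Products/powers → add relative errors in quadrature, weighted by exponent:
  (½·δx/x)² = (0.5×0.0310)² = 0.000240;  (1·δz/z)² = (1×0.0150)² = 0.000225
δQ/Q = √(0.000465) = 0.0216
Q = 16.5, so δQ = 0.0216 × 16.5 = 0.356.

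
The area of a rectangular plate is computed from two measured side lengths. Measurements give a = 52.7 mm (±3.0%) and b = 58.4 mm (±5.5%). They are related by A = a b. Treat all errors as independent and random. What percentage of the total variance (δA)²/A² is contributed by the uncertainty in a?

(δA/A)² = (1·δa/a)² + (1·δb/b)²
  a term: (1×0.0300)² = 0.000900
  b term: (1×0.0550)² = 0.00302
Total = 0.00392. Share from a = 0.000900/0.00392 = 0.229.

22.9%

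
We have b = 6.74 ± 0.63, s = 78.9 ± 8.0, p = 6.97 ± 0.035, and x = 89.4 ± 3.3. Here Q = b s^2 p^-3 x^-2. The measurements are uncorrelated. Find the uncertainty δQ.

Q is a product of powers, so relative uncertainties combine in quadrature:
  (1·δb/b)² = (1×0.0935)² = 0.00874;  (2·δs/s)² = (2×0.101)² = 0.0411;  (-3·δp/p)² = (-3×0.00502)² = 0.000227;  (-2·δx/x)² = (-2×0.0369)² = 0.00545
δQ/Q = √(0.0555) = 0.236
Q = 0.0155, so δQ = 0.236 × 0.0155 = 0.00365.

0.00365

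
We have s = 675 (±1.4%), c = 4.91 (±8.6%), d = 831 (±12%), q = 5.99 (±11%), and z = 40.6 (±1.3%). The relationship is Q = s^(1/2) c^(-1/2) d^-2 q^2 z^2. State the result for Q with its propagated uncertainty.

Relative error in a monomial: (δQ/Q)² = Σ (nᵢ · δxᵢ/xᵢ)².
  (½·δs/s)² = (0.5×0.0140)² = 4.9e-05;  (−½·δc/c)² = (-0.5×0.0860)² = 0.00185;  (-2·δd/d)² = (-2×0.120)² = 0.0576;  (2·δq/q)² = (2×0.110)² = 0.0484;  (2·δz/z)² = (2×0.0130)² = 0.000676
δQ/Q = √(0.109) = 0.330
Q = 1.00, so δQ = 0.330 × 1.00 = 0.331.

1.00 ± 0.331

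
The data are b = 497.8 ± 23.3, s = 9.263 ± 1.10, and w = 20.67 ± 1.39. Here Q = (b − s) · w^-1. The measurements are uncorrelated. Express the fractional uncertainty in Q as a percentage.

Let u = b − s = 488.5. δu = √(δb² + δs²) = √(543 + 1.21) = 23.3, so δu/u = 0.0477.
Q is then a monomial in u, w:
δQ/Q = √((δu/u)² + (-1·δw/w)²) = √(0.00228 + 0.00452) = 0.0825

8.25%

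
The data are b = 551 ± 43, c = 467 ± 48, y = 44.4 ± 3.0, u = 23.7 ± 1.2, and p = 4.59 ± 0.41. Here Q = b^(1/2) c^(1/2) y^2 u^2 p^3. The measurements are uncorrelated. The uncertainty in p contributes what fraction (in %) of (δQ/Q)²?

(δQ/Q)² = (½·δb/b)² + (½·δc/c)² + (2·δy/y)² + (2·δu/u)² + (3·δp/p)²
  b term: (0.5×0.0780)² = 0.00152
  c term: (0.5×0.103)² = 0.00264
  y term: (2×0.0676)² = 0.0183
  u term: (2×0.0506)² = 0.0103
  p term: (3×0.0893)² = 0.0718
Total = 0.104. Share from p = 0.0718/0.104 = 0.687.

68.7%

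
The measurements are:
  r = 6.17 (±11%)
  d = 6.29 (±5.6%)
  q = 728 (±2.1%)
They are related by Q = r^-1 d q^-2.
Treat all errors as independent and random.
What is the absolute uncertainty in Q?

2.51e-07

Since Q is a product/quotient, work with relative uncertainties:
  (-1·δr/r)² = (-1×0.110)² = 0.0121;  (1·δd/d)² = (1×0.0560)² = 0.00314;  (-2·δq/q)² = (-2×0.0210)² = 0.00176
δQ/Q = √(0.0170) = 0.130
Q = 1.92e-06, so δQ = 0.130 × 1.92e-06 = 2.51e-07.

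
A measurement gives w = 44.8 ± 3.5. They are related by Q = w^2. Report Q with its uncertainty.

Q ∝ w^2, so δQ/Q = |2| · δw/w = 2 × 0.0781 = 0.156.
Q = 2010, so δQ = 0.156 × 2010 = 314.

2010 ± 314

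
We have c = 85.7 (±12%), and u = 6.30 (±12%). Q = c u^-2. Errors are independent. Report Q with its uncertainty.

Each factor contributes (exponent × relative error)² to (δQ/Q)²:
  (1·δc/c)² = (1×0.120)² = 0.0144;  (-2·δu/u)² = (-2×0.120)² = 0.0576
δQ/Q = √(0.0720) = 0.268
Q = 2.16, so δQ = 0.268 × 2.16 = 0.579.

2.16 ± 0.579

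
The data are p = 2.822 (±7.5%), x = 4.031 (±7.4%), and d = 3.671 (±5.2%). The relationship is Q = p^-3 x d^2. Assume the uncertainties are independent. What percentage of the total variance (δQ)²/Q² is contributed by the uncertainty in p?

75.7%

(δQ/Q)² = (-3·δp/p)² + (1·δx/x)² + (2·δd/d)²
  p term: (-3×0.0750)² = 0.0506
  x term: (1×0.0740)² = 0.00548
  d term: (2×0.0520)² = 0.0108
Total = 0.0669. Share from p = 0.0506/0.0669 = 0.757.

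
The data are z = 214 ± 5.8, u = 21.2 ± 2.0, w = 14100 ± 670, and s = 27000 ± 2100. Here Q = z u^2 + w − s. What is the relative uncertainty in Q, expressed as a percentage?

22.2%

Let p = z·u^2 = 96200. δp/p = √((1·δz/z)² + (2·δu/u)²) = √(0.000735 + 0.0356) = 0.191, so δp = 18300.
Q = p + w − s: δQ = √(δp² + δw² + δs²) = √(3.36e+08 + 4.49e+05 + 4.41e+06) = 18500
Q = 83300, so δQ/Q = 18500/83300 = 0.222.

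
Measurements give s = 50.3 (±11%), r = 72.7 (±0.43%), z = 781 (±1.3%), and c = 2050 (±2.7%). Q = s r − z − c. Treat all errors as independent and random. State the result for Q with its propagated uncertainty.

826 ± 406

Let p = s·r = 3660. δp/p = √((1·δs/s)² + (1·δr/r)²) = √(0.0121 + 1.85e-05) = 0.110, so δp = 403.
Q = p − z − c: δQ = √(δp² + δz² + δc²) = √(1.62e+05 + 103 + 3060) = 406
Q = 826.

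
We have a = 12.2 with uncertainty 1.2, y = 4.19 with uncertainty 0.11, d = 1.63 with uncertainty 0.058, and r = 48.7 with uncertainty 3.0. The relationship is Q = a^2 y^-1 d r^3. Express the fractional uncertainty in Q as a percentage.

Since Q is a product/quotient, work with relative uncertainties:
  (2·δa/a)² = (2×0.0984)² = 0.0387;  (-1·δy/y)² = (-1×0.0263)² = 0.000689;  (1·δd/d)² = (1×0.0356)² = 0.00127;  (3·δr/r)² = (3×0.0616)² = 0.0342
δQ/Q = √(0.0748) = 0.274

27.4%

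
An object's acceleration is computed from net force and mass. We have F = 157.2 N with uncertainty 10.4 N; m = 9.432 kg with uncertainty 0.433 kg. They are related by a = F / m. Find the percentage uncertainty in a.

Relative error in a monomial: (δa/a)² = Σ (nᵢ · δxᵢ/xᵢ)².
  (1·δF/F)² = (1×0.0662)² = 0.00438;  (-1·δm/m)² = (-1×0.0459)² = 0.00211
δa/a = √(0.00648) = 0.0805

8.05%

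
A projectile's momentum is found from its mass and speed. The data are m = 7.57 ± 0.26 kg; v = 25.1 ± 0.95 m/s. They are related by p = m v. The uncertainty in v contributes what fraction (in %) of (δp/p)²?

54.8%

(δp/p)² = (1·δm/m)² + (1·δv/v)²
  m term: (1×0.0343)² = 0.00118
  v term: (1×0.0378)² = 0.00143
Total = 0.00261. Share from v = 0.00143/0.00261 = 0.548.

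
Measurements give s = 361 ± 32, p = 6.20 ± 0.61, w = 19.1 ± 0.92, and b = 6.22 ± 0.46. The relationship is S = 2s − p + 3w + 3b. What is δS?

Each term contributes (cᵢ δxᵢ)² to (δS)²:
  (2·δs)² = 4100;  (δp)² = 0.372;  (3·δw)² = 7.62;  (3·δb)² = 1.90
δS = √(4110) = 64.1

64.1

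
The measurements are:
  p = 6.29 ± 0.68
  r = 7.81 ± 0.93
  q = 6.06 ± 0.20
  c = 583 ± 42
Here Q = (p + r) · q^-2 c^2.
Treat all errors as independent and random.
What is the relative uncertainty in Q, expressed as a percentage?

Let u = p + r = 14.1. δu = √(δp² + δr²) = √(0.462 + 0.865) = 1.15, so δu/u = 0.0817.
Q is then a monomial in u, q, c:
δQ/Q = √((δu/u)² + (-2·δq/q)² + (2·δc/c)²) = √(0.00668 + 0.00436 + 0.0208) = 0.178

17.8%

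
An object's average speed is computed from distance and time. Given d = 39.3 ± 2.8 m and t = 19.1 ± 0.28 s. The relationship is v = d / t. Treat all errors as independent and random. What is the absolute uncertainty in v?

0.150 m/s

For a monomial v ∝ d, t^-1, fractional errors add in quadrature:
  (1·δd/d)² = (1×0.0712)² = 0.00508;  (-1·δt/t)² = (-1×0.0147)² = 0.000215
δv/v = √(0.00529) = 0.0727
v = 2.06 m/s, so δv = 0.0727 × 2.06 = 0.150 m/s.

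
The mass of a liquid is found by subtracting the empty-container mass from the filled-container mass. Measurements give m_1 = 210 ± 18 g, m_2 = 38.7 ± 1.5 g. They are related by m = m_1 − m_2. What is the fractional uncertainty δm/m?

Sums and differences: (δm)² = Σ (cᵢ δxᵢ)².
  (δm_1)² = 324;  (δm_2)² = 2.25
δm = √(326) = 18.1 g
m = 171 g, so δm/m = 18.1/171 = 0.105.

0.105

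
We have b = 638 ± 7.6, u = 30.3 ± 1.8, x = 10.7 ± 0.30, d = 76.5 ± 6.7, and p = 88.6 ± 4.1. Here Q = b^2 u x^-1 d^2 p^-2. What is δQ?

Each factor contributes (exponent × relative error)² to (δQ/Q)²:
  (2·δb/b)² = (2×0.0119)² = 0.000568;  (1·δu/u)² = (1×0.0594)² = 0.00353;  (-1·δx/x)² = (-1×0.0280)² = 0.000786;  (2·δd/d)² = (2×0.0876)² = 0.0307;  (-2·δp/p)² = (-2×0.0463)² = 0.00857
δQ/Q = √(0.0441) = 0.210
Q = 8.59e+05, so δQ = 0.210 × 8.59e+05 = 1.81e+05.

1.81e+05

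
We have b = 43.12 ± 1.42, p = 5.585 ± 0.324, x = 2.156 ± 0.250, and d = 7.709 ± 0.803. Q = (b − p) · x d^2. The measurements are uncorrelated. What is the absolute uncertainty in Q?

Let u = b − p = 37.53. δu = √(δb² + δp²) = √(2.02 + 0.105) = 1.46, so δu/u = 0.0388.
Q is then a monomial in u, x, d:
δQ/Q = √((δu/u)² + (1·δx/x)² + (2·δd/d)²) = √(0.00151 + 0.0134 + 0.0434) = 0.242
Q = 4809, so δQ = 0.242 × 4809 = 1160.

1160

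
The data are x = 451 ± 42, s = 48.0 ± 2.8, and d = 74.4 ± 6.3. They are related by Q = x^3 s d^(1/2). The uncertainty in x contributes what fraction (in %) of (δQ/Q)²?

(δQ/Q)² = (3·δx/x)² + (1·δs/s)² + (½·δd/d)²
  x term: (3×0.0931)² = 0.0781
  s term: (1×0.0583)² = 0.00340
  d term: (0.5×0.0847)² = 0.00179
Total = 0.0832. Share from x = 0.0781/0.0832 = 0.938.

93.8%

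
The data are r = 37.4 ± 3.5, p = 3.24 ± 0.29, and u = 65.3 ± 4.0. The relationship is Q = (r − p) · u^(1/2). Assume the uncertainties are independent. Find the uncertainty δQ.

29.6

Let w = r − p = 34.2. δw = √(δr² + δp²) = √(12.2 + 0.0841) = 3.51, so δw/w = 0.103.
Q is then a monomial in w, u:
δQ/Q = √((δw/w)² + (½·δu/u)²) = √(0.0106 + 0.000938) = 0.107
Q = 276, so δQ = 0.107 × 276 = 29.6.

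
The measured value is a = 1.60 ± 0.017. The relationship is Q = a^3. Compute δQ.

0.131

Relative error in a monomial: (δQ/Q)² = Σ (nᵢ · δxᵢ/xᵢ)².
  (3·δa/a)² = (3×0.0106)² = 0.00102
δQ/Q = √(0.00102) = 0.0319
Q = 4.10, so δQ = 0.0319 × 4.10 = 0.131.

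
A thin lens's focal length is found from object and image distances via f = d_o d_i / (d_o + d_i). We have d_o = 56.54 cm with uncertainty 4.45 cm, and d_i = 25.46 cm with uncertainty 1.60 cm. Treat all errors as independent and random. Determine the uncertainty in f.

0.873 cm

∂f/∂d_o = (d_i/(d_o+d_i))² = 0.0964;  ∂f/∂d_i = (d_o/(d_o+d_i))² = 0.475
δf = √((∂f/∂d_o · δd_o)² + (∂f/∂d_i · δd_i)²) = √(0.184 + 0.579) = 0.873 cm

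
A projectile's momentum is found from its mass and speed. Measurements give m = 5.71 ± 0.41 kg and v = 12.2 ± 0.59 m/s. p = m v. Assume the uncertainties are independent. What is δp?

Each factor contributes (exponent × relative error)² to (δp/p)²:
  (1·δm/m)² = (1×0.0718)² = 0.00516;  (1·δv/v)² = (1×0.0484)² = 0.00234
δp/p = √(0.00749) = 0.0866
p = 69.7 kg·m/s, so δp = 0.0866 × 69.7 = 6.03 kg·m/s.

6.03 kg·m/s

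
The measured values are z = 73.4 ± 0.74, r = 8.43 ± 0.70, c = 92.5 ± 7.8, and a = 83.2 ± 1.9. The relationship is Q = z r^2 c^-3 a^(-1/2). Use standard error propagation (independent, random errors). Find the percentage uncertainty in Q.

Products/powers → add relative errors in quadrature, weighted by exponent:
  (1·δz/z)² = (1×0.0101)² = 0.000102;  (2·δr/r)² = (2×0.0830)² = 0.0276;  (-3·δc/c)² = (-3×0.0843)² = 0.0640;  (−½·δa/a)² = (-0.5×0.0228)² = 0.000130
δQ/Q = √(0.0918) = 0.303

30.3%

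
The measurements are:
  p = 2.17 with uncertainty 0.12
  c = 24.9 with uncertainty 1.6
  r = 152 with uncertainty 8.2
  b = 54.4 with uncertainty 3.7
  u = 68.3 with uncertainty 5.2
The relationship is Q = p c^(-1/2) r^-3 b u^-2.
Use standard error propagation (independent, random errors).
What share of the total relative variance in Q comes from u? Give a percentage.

39.9%

(δQ/Q)² = (1·δp/p)² + (−½·δc/c)² + (-3·δr/r)² + (1·δb/b)² + (-2·δu/u)²
  p term: (1×0.0553)² = 0.00306
  c term: (-0.5×0.0643)² = 0.00103
  r term: (-3×0.0539)² = 0.0262
  b term: (1×0.0680)² = 0.00463
  u term: (-2×0.0761)² = 0.0232
Total = 0.0581. Share from u = 0.0232/0.0581 = 0.399.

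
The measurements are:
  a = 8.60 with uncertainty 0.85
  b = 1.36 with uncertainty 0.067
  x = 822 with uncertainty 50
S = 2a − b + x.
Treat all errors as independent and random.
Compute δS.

Absolute uncertainties add in quadrature for a linear combination:
  (2·δa)² = 2.89;  (δb)² = 0.00449;  (δx)² = 2500
δS = √(2500) = 50.0

50.0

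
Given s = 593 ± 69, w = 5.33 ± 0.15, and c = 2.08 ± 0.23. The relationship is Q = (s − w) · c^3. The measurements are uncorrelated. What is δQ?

Let u = s − w = 588. δu = √(δs² + δw²) = √(4760 + 0.0225) = 69.0, so δu/u = 0.117.
Q is then a monomial in u, c:
δQ/Q = √((δu/u)² + (3·δc/c)²) = √(0.0138 + 0.110) = 0.352
Q = 5290, so δQ = 0.352 × 5290 = 1860.

1860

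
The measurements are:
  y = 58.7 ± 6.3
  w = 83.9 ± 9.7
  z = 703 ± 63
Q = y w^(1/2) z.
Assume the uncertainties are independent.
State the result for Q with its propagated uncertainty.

Since Q is a product/quotient, work with relative uncertainties:
  (1·δy/y)² = (1×0.107)² = 0.0115;  (½·δw/w)² = (0.5×0.116)² = 0.00334;  (1·δz/z)² = (1×0.0896)² = 0.00803
δQ/Q = √(0.0229) = 0.151
Q = 3.78e+05, so δQ = 0.151 × 3.78e+05 = 57200.

(3.78 ± 0.572) × 10^5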